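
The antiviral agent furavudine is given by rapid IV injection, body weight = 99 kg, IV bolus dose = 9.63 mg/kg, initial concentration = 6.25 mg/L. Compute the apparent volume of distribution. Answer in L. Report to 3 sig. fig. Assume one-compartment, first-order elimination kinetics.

Dose = 9.63 × 99 = 953.4 mg
Vd = Dose / C₀ = 953.4 / 6.25 = 152.5 L

153 L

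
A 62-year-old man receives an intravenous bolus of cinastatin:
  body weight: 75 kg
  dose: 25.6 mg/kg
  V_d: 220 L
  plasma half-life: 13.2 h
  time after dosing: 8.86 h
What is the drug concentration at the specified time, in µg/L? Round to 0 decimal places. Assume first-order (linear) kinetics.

5481 µg/L

Total dose = 25.6 × 75 = 1920 mg
C₀ = Dose / Vd = 1920 / 220 = 8.727 mg/L
k = ln2 / t½ = 0.693147 / 13.2 = 0.05251 h⁻¹
C = C₀ · e^(−k·t) = 8.727 × e^(−0.05251 × 8.86)
  = 8.727 × 0.6280 = 5.481 mg/L
Convert: 5.481 mg/L × 1000 = 5481 µg/L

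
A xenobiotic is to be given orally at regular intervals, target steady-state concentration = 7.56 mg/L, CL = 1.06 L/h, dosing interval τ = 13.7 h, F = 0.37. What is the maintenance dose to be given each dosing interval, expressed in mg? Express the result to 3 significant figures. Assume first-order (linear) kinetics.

297 mg

At steady state, F × (Dose/τ) = Css × CL.
Dose = Css × CL × τ / F = 7.56 × 1.060 × 13.7 / 0.37 = 296.7 mg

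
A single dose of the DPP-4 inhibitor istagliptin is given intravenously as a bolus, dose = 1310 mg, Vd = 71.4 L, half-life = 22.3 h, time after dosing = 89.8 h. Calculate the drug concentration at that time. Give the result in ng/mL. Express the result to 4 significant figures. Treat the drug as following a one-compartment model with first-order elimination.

C₀ = Dose / Vd = 1310 / 71.4 = 18.35 mg/L
k = ln2 / t½ = 0.693147 / 22.3 = 0.03108 h⁻¹
C = C₀ · e^(−k·t) = 18.35 × e^(−0.03108 × 89.8)
  = 18.35 × 0.06136 = 1.126 mg/L
Convert: 1.126 mg/L × 1000 = 1126 ng/mL

1126 ng/mL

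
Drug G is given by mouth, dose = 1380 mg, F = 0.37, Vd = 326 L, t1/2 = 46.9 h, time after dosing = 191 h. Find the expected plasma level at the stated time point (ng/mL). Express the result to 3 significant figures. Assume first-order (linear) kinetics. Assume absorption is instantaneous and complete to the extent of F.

Amount reaching circulation = F × Dose = 0.37 × 1380 = 510.6 mg
C₀ = F·Dose / Vd = 510.6 / 326 = 1.566 mg/L
k = ln2 / t½ = 0.693147 / 46.9 = 0.01478 h⁻¹
C = C₀ · e^(−k·t) = 1.566 × e^(−0.01478 × 191)
  = 1.566 × 0.05943 = 0.09307 mg/L
Convert: 0.09307 mg/L × 1000 = 93.07 ng/mL

93.1 ng/mL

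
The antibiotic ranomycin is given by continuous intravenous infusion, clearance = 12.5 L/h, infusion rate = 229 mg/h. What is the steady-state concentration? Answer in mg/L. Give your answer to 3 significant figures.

18.3 mg/L

At steady state Css = R₀ / CL = 229 / 12.50 = 18.32 mg/L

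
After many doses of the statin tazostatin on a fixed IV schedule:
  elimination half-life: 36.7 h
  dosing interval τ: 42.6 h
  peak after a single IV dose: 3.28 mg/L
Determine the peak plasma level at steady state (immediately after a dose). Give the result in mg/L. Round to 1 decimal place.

k = ln2 / t½ = 0.693147 / 36.7 = 0.01889 h⁻¹
e^(−kτ) = e^(−0.01889 × 42.6) = 0.4472
Accumulation ratio R = 1 / (1 − e^(−kτ)) = 1 / (1 − 0.4472) = 1.809
Steady-state peak = C₀ × R = 3.28 × 1.809 = 5.934 mg/L

5.9 mg/L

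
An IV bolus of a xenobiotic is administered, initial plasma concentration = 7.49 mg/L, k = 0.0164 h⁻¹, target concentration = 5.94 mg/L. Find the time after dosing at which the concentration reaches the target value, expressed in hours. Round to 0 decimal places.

t = ln(C₀ / C) / k = ln(7.490 / 5.94) / 0.01640
  = ln(1.261) / 0.01640 = 0.2319 / 0.01640 = 14.14 h

14 h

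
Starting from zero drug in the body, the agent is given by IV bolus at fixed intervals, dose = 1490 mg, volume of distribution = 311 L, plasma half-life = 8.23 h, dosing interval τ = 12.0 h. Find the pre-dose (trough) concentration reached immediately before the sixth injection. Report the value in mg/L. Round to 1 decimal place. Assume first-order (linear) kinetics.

2.7 mg/L

C₀ per dose = Dose / Vd = 1490 / 311 = 4.791 mg/L
k = ln2 / t½ = 0.693147 / 8.23 = 0.08422 h⁻¹
Fraction remaining after one interval: r = e^(−kτ) = e^(−0.08422 × 12.0) = 0.3640
Before dose 6, 5 doses have been given (aged 1τ, 2τ, 3τ, 4τ, 5τ).
C_trough = C₀ × (r + r² + … + r^5) = C₀ × r(1−r^5)/(1−r)
        = 4.791 × 0.3640 × (1 − 0.006390) / (1 − 0.3640) = 2.724 mg/L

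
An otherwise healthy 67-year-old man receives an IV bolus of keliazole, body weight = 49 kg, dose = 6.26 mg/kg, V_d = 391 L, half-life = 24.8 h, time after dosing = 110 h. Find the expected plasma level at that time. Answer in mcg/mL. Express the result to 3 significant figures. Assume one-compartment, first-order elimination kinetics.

0.0363 mcg/mL

Total dose = 6.26 × 49 = 306.7 mg
C₀ = Dose / Vd = 306.7 / 391 = 0.7844 mg/L
k = ln2 / t½ = 0.693147 / 24.8 = 0.02795 h⁻¹
C = C₀ · e^(−k·t) = 0.7844 × e^(−0.02795 × 110)
  = 0.7844 × 0.04621 = 0.03625 mg/L
(0.03625 mg/L = 0.03625 mcg/mL)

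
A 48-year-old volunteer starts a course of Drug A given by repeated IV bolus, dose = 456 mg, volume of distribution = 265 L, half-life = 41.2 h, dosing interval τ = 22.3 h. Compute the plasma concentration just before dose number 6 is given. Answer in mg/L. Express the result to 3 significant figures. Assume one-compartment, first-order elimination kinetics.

3.20 mg/L

C₀ per dose = Dose / Vd = 456 / 265 = 1.721 mg/L
k = ln2 / t½ = 0.693147 / 41.2 = 0.01682 h⁻¹
Fraction remaining after one interval: r = e^(−kτ) = e^(−0.01682 × 22.3) = 0.6872
Before dose 6, 5 doses have been given (aged 1τ, 2τ, 3τ, 4τ, 5τ).
C_trough = C₀ × (r + r² + … + r^5) = C₀ × r(1−r^5)/(1−r)
        = 1.721 × 0.6872 × (1 − 0.1533) / (1 − 0.6872) = 3.201 mg/L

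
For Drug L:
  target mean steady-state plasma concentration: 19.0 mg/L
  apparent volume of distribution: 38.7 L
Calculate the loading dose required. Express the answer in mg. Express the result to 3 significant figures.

LD = Css × Vd = 19.0 × 38.7 = 735.3 mg

735 mg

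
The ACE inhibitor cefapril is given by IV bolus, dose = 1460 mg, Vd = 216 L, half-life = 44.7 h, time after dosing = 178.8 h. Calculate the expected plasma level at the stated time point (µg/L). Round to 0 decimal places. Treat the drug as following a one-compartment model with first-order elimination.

422 µg/L

C₀ = Dose / Vd = 1460 / 216 = 6.759 mg/L
k = ln2 / t½ = 0.693147 / 44.7 = 0.01551 h⁻¹
t / t½ = 178.8 / 44.7 = 4 half-lives
C = C₀ × (1/2)^4 = 6.759 × 0.06250 = 0.4224 mg/L
Convert: 0.4224 mg/L × 1000 = 422.4 µg/L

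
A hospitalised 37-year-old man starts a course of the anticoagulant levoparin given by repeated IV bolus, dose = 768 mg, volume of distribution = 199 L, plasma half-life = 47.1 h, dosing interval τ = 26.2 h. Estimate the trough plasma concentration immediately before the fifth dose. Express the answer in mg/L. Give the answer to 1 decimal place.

6.4 mg/L

C₀ per dose = Dose / Vd = 768 / 199 = 3.859 mg/L
k = ln2 / t½ = 0.693147 / 47.1 = 0.01472 h⁻¹
Fraction remaining after one interval: r = e^(−kτ) = e^(−0.01472 × 26.2) = 0.6800
Before dose 5, 4 doses have been given (aged 1τ, 2τ, 3τ, 4τ).
C_trough = C₀ × (r + r² + … + r^4) = C₀ × r(1−r^4)/(1−r)
        = 3.859 × 0.6800 × (1 − 0.2138) / (1 − 0.6800) = 6.447 mg/L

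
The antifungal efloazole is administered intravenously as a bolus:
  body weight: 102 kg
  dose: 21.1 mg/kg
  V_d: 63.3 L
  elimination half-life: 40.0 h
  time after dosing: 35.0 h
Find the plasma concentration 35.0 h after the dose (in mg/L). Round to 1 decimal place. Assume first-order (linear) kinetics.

18.5 mg/L

Total dose = 21.1 × 102 = 2152 mg
C₀ = Dose / Vd = 2152 / 63.3 = 34.00 mg/L
k = ln2 / t½ = 0.693147 / 40.0 = 0.01733 h⁻¹
C = C₀ · e^(−k·t) = 34.00 × e^(−0.01733 × 35.0)
  = 34.00 × 0.5452 = 18.54 mg/L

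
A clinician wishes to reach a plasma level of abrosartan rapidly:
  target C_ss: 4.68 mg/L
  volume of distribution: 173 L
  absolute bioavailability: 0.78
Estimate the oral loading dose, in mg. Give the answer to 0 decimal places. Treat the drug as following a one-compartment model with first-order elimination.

LD = Css × Vd / F = 4.68 × 173 / 0.78 = 1038 mg

1038 mg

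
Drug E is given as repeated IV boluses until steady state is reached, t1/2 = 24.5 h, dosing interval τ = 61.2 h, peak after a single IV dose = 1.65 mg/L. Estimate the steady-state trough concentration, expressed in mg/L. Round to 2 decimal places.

k = ln2 / t½ = 0.693147 / 24.5 = 0.02829 h⁻¹
e^(−kτ) = e^(−0.02829 × 61.2) = 0.1770
Accumulation ratio R = 1 / (1 − e^(−kτ)) = 1 / (1 − 0.1770) = 1.215
Steady-state trough = C₀ × R × e^(−kτ) = 1.65 × 1.215 × 0.1770 = 0.3548 mg/L

0.35 mg/L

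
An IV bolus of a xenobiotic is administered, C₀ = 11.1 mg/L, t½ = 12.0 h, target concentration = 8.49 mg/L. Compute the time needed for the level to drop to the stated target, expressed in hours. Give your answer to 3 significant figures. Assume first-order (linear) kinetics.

4.64 h

k = ln2 / t½ = 0.693147 / 12.0 = 0.05776 h⁻¹
t = ln(C₀ / C) / k = ln(11.10 / 8.49) / 0.05776
  = ln(1.307) / 0.05776 = 0.2677 / 0.05776 = 4.635 h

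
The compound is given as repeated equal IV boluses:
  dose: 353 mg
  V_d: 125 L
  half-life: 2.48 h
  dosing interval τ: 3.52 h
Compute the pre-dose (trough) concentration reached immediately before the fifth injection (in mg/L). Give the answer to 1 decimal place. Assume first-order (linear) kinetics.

C₀ per dose = Dose / Vd = 353 / 125 = 2.824 mg/L
k = ln2 / t½ = 0.693147 / 2.48 = 0.2795 h⁻¹
Fraction remaining after one interval: r = e^(−kτ) = e^(−0.2795 × 3.52) = 0.3739
Before dose 5, 4 doses have been given (aged 1τ, 2τ, 3τ, 4τ).
C_trough = C₀ × (r + r² + … + r^4) = C₀ × r(1−r^4)/(1−r)
        = 2.824 × 0.3739 × (1 − 0.01954) / (1 − 0.3739) = 1.654 mg/L

1.7 mg/L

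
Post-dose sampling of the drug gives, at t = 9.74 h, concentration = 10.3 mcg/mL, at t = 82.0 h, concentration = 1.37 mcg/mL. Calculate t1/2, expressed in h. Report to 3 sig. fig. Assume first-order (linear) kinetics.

24.8 h

k = ln(C₁/C₂) / (t₂ − t₁) = ln(10.3/1.37) / (82.0 − 9.74)
  = 2.017 / 72.26 = 0.02791 h⁻¹
t½ = ln2 / k = 0.693147 / 0.02791 = 24.84 h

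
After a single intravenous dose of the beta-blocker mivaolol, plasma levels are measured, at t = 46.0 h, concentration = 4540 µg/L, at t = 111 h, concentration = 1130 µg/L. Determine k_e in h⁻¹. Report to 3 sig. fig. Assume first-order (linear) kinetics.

k = ln(C₁/C₂) / (t₂ − t₁) = ln(4540/1130) / (111 − 46.0)
  = 1.391 / 65.00 = 0.02140 h⁻¹

0.0214 h⁻¹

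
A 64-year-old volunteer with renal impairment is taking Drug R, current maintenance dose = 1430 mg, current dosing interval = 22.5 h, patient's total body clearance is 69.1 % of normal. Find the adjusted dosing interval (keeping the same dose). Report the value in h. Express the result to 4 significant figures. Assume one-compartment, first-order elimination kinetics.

32.56 h

To keep the same average steady-state level, dosing rate must scale with clearance.
CL ratio = 69.1 / 100 = 0.6910
New interval (same dose) = 22.5 / 0.6910 = 32.56 h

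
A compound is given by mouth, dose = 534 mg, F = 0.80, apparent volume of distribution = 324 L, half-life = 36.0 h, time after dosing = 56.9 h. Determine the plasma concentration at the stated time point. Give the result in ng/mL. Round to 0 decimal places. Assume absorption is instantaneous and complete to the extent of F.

441 ng/mL

Amount reaching circulation = F × Dose = 0.80 × 534.0 = 427.2 mg
C₀ = F·Dose / Vd = 427.2 / 324 = 1.319 mg/L
k = ln2 / t½ = 0.693147 / 36.0 = 0.01925 h⁻¹
C = C₀ · e^(−k·t) = 1.319 × e^(−0.01925 × 56.9)
  = 1.319 × 0.3344 = 0.4411 mg/L
Convert: 0.4411 mg/L × 1000 = 441.1 ng/mL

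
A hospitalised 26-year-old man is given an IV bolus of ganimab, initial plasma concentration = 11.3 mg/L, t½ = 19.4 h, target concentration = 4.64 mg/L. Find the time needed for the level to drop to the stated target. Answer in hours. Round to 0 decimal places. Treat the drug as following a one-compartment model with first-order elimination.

25 h

k = ln2 / t½ = 0.693147 / 19.4 = 0.03573 h⁻¹
t = ln(C₀ / C) / k = ln(11.30 / 4.64) / 0.03573
  = ln(2.435) / 0.03573 = 0.8899 / 0.03573 = 24.91 h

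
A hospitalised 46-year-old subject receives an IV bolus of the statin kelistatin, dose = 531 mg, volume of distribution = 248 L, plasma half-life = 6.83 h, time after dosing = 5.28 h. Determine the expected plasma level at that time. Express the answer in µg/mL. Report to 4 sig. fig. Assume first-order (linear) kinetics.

1.253 µg/mL

C₀ = Dose / Vd = 531.0 / 248 = 2.141 mg/L
k = ln2 / t½ = 0.693147 / 6.83 = 0.1015 h⁻¹
C = C₀ · e^(−k·t) = 2.141 × e^(−0.1015 × 5.28)
  = 2.141 × 0.5851 = 1.253 mg/L
(1.253 mg/L = 1.253 µg/mL)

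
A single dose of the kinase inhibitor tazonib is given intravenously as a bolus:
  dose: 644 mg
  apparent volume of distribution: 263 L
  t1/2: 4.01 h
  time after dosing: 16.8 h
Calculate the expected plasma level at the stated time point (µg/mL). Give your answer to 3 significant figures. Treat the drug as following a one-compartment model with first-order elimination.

C₀ = Dose / Vd = 644.0 / 263 = 2.449 mg/L
k = ln2 / t½ = 0.693147 / 4.01 = 0.1729 h⁻¹
C = C₀ · e^(−k·t) = 2.449 × e^(−0.1729 × 16.8)
  = 2.449 × 0.05476 = 0.1341 mg/L
(0.1341 mg/L = 0.1341 µg/mL)

0.134 µg/mL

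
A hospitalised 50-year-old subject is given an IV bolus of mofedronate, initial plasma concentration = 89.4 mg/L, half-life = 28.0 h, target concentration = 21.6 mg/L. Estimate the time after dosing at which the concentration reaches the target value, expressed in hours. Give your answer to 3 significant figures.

57.4 h

k = ln2 / t½ = 0.693147 / 28.0 = 0.02476 h⁻¹
t = ln(C₀ / C) / k = ln(89.40 / 21.6) / 0.02476
  = ln(4.139) / 0.02476 = 1.420 / 0.02476 = 57.35 h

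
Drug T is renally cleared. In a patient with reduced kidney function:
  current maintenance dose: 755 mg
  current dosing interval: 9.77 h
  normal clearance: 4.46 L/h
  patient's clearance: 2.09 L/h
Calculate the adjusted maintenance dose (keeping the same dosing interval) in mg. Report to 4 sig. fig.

To keep the same average steady-state level, dosing rate must scale with clearance.
CL ratio = 2.09 / 4.46 = 0.4686
New dose (same interval) = 755 × 0.4686 = 353.8 mg

353.8 mg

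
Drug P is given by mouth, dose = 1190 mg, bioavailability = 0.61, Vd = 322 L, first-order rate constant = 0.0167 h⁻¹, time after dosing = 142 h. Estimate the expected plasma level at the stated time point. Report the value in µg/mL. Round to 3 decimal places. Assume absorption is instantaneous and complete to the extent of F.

0.210 µg/mL

Amount reaching circulation = F × Dose = 0.61 × 1190 = 725.9 mg
C₀ = F·Dose / Vd = 725.9 / 322 = 2.254 mg/L
C = C₀ · e^(−k·t) = 2.254 × e^(−0.01670 × 142)
  = 2.254 × 0.09335 = 0.2104 mg/L
(0.2104 mg/L = 0.2104 µg/mL)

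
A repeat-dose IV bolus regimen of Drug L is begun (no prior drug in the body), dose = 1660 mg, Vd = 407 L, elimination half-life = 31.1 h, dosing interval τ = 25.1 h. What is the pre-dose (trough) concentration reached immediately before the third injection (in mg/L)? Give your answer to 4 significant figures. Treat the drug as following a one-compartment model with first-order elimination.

3.663 mg/L

C₀ per dose = Dose / Vd = 1660 / 407 = 4.079 mg/L
k = ln2 / t½ = 0.693147 / 31.1 = 0.02229 h⁻¹
Fraction remaining after one interval: r = e^(−kτ) = e^(−0.02229 × 25.1) = 0.5715
Before dose 3, 2 doses have been given (aged 1τ, 2τ).
C_trough = C₀ × (r + r²) = 4.079 × (0.5715 + 0.3266) = 3.663 mg/L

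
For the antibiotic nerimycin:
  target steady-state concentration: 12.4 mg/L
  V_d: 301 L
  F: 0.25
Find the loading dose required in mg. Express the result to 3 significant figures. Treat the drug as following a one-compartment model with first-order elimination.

14900 mg

LD = Css × Vd / F = 12.4 × 301 / 0.25 = 14930 mg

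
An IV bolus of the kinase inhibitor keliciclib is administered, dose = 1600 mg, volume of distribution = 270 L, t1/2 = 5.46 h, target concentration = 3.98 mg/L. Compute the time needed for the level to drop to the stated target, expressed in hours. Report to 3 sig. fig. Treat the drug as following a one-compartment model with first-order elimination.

3.14 h

C₀ = Dose / Vd = 1600 / 270 = 5.926 mg/L
k = ln2 / t½ = 0.693147 / 5.46 = 0.1270 h⁻¹
t = ln(C₀ / C) / k = ln(5.926 / 3.98) / 0.1270
  = ln(1.489) / 0.1270 = 0.3981 / 0.1270 = 3.135 h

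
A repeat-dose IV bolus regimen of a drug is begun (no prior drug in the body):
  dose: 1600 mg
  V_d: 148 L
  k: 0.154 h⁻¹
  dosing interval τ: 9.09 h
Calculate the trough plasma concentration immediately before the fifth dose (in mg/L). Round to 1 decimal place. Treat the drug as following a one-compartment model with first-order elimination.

C₀ per dose = Dose / Vd = 1600 / 148 = 10.81 mg/L
Fraction remaining after one interval: r = e^(−kτ) = e^(−0.1540 × 9.09) = 0.2466
Before dose 5, 4 doses have been given (aged 1τ, 2τ, 3τ, 4τ).
C_trough = C₀ × (r + r² + … + r^4) = C₀ × r(1−r^4)/(1−r)
        = 10.81 × 0.2466 × (1 − 0.003698) / (1 − 0.2466) = 3.525 mg/L

3.5 mg/L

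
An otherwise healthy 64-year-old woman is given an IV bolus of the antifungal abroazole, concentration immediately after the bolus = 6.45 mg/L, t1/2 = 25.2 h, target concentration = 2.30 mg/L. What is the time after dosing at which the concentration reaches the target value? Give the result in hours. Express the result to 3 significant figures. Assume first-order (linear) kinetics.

k = ln2 / t½ = 0.693147 / 25.2 = 0.02751 h⁻¹
t = ln(C₀ / C) / k = ln(6.450 / 2.30) / 0.02751
  = ln(2.804) / 0.02751 = 1.031 / 0.02751 = 37.48 h

37.5 h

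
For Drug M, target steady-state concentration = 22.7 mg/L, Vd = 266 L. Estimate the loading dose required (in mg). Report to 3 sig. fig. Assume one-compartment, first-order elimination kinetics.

6040 mg

LD = Css × Vd = 22.7 × 266 = 6038 mg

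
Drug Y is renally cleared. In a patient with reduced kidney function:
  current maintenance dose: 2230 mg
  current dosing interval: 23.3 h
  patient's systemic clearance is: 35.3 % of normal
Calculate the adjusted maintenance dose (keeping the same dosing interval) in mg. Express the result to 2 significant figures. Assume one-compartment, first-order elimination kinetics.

To keep the same average steady-state level, dosing rate must scale with clearance.
CL ratio = 35.3 / 100 = 0.3530
New dose (same interval) = 2230 × 0.3530 = 787.2 mg

790 mg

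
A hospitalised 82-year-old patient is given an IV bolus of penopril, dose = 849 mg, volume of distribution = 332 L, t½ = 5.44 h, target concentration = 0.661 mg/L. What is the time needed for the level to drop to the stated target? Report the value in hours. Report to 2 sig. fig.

C₀ = Dose / Vd = 849.0 / 332 = 2.557 mg/L
k = ln2 / t½ = 0.693147 / 5.44 = 0.1274 h⁻¹
t = ln(C₀ / C) / k = ln(2.557 / 0.661) / 0.1274
  = ln(3.868) / 0.1274 = 1.353 / 0.1274 = 10.62 h

11 h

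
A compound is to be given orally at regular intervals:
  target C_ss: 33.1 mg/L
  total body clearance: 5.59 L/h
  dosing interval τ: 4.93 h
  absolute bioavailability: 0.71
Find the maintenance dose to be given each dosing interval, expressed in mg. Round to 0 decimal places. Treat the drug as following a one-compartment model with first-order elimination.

At steady state, F × (Dose/τ) = Css × CL.
Dose = Css × CL × τ / F = 33.1 × 5.590 × 4.93 / 0.71 = 1285 mg

1285 mg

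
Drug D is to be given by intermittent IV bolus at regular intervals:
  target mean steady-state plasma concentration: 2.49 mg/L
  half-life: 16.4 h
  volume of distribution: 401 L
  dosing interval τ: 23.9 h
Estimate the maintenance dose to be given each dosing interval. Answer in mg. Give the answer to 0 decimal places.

k = ln2 / t½ = 0.693147 / 16.4 = 0.04227 h⁻¹
CL = k × Vd = 0.04227 × 401 = 16.95 L/h
At steady state, Dose/τ = Css × CL.
Dose = Css × CL × τ = 2.49 × 16.95 × 23.9 = 1009 mg

1009 mg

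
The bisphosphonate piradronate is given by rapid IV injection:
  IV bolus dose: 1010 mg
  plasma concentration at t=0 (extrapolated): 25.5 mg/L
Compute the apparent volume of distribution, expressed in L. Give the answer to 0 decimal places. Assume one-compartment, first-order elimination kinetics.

Vd = Dose / C₀ = 1010 / 25.5 = 39.61 L

40 L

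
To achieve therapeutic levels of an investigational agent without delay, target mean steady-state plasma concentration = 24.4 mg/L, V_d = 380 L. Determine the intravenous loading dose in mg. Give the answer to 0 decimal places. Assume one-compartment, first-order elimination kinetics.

LD = Css × Vd = 24.4 × 380 = 9272 mg

9272 mg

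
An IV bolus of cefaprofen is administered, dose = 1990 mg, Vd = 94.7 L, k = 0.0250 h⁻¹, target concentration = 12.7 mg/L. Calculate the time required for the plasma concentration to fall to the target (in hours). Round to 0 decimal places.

C₀ = Dose / Vd = 1990 / 94.7 = 21.01 mg/L
t = ln(C₀ / C) / k = ln(21.01 / 12.7) / 0.02500
  = ln(1.654) / 0.02500 = 0.5032 / 0.02500 = 20.13 h

20 h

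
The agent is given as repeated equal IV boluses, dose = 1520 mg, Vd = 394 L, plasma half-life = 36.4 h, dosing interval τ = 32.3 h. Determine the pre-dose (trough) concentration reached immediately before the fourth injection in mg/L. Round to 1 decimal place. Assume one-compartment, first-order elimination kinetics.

C₀ per dose = Dose / Vd = 1520 / 394 = 3.858 mg/L
k = ln2 / t½ = 0.693147 / 36.4 = 0.01904 h⁻¹
Fraction remaining after one interval: r = e^(−kτ) = e^(−0.01904 × 32.3) = 0.5406
Before dose 4, 3 doses have been given (aged 1τ, 2τ, 3τ).
C_trough = C₀ × (r + r² + … + r^3) = C₀ × r(1−r^3)/(1−r)
        = 3.858 × 0.5406 × (1 − 0.1580) / (1 − 0.5406) = 3.823 mg/L

3.8 mg/L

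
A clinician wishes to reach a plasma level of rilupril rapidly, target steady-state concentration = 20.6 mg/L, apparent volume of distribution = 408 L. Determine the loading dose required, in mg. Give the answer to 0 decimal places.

8405 mg

LD = Css × Vd = 20.6 × 408 = 8405 mg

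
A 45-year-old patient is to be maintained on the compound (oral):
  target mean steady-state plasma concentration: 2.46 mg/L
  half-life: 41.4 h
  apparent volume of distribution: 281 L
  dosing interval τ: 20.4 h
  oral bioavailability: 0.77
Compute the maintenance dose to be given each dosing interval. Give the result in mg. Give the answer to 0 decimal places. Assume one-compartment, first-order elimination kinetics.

307 mg

k = ln2 / t½ = 0.693147 / 41.4 = 0.01674 h⁻¹
CL = k × Vd = 0.01674 × 281 = 4.704 L/h
At steady state, F × (Dose/τ) = Css × CL.
Dose = Css × CL × τ / F = 2.46 × 4.704 × 20.4 / 0.77 = 306.6 mg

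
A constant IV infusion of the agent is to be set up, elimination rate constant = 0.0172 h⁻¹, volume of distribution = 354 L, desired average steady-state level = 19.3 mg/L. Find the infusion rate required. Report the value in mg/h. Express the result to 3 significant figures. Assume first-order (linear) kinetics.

118 mg/h

CL = k × Vd = 0.01720 × 354 = 6.089 L/h
At steady state, infusion rate R₀ = Css × CL = 19.3 × 6.089 = 117.5 mg/h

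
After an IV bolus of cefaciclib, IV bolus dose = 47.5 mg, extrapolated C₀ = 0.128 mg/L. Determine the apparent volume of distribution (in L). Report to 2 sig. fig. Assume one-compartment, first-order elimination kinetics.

Vd = Dose / C₀ = 47.50 / 0.128 = 371.1 L

370 L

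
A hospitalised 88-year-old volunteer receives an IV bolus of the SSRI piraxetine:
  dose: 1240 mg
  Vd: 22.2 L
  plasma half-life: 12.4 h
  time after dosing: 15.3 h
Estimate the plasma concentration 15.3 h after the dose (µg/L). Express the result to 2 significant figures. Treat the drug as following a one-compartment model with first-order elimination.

C₀ = Dose / Vd = 1240 / 22.2 = 55.86 mg/L
k = ln2 / t½ = 0.693147 / 12.4 = 0.05590 h⁻¹
C = C₀ · e^(−k·t) = 55.86 × e^(−0.05590 × 15.3)
  = 55.86 × 0.4252 = 23.75 mg/L
Convert: 23.75 mg/L × 1000 = 23750 µg/L

24000 µg/L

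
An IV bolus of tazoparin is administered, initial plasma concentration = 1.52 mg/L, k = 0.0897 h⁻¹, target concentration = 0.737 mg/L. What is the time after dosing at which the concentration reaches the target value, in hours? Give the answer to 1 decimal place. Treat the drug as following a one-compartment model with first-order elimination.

t = ln(C₀ / C) / k = ln(1.520 / 0.737) / 0.08970
  = ln(2.062) / 0.08970 = 0.7237 / 0.08970 = 8.068 h

8.1 h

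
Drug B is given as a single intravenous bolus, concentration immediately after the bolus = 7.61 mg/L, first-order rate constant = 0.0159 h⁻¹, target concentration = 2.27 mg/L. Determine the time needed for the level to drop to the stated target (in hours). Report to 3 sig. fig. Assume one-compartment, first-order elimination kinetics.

76.1 h

t = ln(C₀ / C) / k = ln(7.610 / 2.27) / 0.01590
  = ln(3.352) / 0.01590 = 1.210 / 0.01590 = 76.10 h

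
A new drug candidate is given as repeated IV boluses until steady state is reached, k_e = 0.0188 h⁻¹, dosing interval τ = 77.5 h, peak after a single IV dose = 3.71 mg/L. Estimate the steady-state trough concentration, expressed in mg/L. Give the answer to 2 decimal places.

1.13 mg/L

e^(−kτ) = e^(−0.01880 × 77.5) = 0.2329
Accumulation ratio R = 1 / (1 − e^(−kτ)) = 1 / (1 − 0.2329) = 1.304
Steady-state trough = C₀ × R × e^(−kτ) = 3.71 × 1.304 × 0.2329 = 1.127 mg/L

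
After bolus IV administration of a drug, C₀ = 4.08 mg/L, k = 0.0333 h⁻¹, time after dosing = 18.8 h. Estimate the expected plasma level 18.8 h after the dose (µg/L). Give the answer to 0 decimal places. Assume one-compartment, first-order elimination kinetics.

C = C₀ · e^(−k·t) = 4.080 × e^(−0.03330 × 18.8)
  = 4.080 × 0.5347 = 2.182 mg/L
Convert: 2.182 mg/L × 1000 = 2182 µg/L

2182 µg/L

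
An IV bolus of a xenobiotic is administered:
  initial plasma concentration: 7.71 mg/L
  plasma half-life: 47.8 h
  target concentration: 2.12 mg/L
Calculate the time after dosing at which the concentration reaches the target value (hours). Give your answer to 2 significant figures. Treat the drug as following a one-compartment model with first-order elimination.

89 h

k = ln2 / t½ = 0.693147 / 47.8 = 0.01450 h⁻¹
t = ln(C₀ / C) / k = ln(7.710 / 2.12) / 0.01450
  = ln(3.637) / 0.01450 = 1.291 / 0.01450 = 89.03 h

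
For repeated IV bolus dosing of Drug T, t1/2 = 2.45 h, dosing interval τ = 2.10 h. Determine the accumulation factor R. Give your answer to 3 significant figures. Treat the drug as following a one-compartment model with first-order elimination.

2.23

k = ln2 / t½ = 0.693147 / 2.45 = 0.2829 h⁻¹
e^(−kτ) = e^(−0.2829 × 2.10) = 0.5521
Accumulation ratio R = 1 / (1 − e^(−kτ)) = 1 / (1 − 0.5521) = 2.233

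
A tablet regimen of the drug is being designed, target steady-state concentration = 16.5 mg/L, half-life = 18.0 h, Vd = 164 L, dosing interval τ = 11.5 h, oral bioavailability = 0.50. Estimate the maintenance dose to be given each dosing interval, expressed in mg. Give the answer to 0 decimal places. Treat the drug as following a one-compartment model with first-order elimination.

2397 mg

k = ln2 / t½ = 0.693147 / 18.0 = 0.03851 h⁻¹
CL = k × Vd = 0.03851 × 164 = 6.316 L/h
At steady state, F × (Dose/τ) = Css × CL.
Dose = Css × CL × τ / F = 16.5 × 6.316 × 11.5 / 0.50 = 2397 mg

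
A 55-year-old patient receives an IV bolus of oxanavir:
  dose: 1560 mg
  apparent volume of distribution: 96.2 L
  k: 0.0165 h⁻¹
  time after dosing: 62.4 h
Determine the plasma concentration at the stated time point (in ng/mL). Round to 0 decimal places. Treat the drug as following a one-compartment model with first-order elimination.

5792 ng/mL

C₀ = Dose / Vd = 1560 / 96.2 = 16.22 mg/L
C = C₀ · e^(−k·t) = 16.22 × e^(−0.01650 × 62.4)
  = 16.22 × 0.3571 = 5.792 mg/L
Convert: 5.792 mg/L × 1000 = 5792 ng/mL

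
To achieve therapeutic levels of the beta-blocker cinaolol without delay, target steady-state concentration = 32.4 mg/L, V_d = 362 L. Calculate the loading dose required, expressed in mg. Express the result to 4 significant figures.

LD = Css × Vd = 32.4 × 362 = 11730 mg

11730 mg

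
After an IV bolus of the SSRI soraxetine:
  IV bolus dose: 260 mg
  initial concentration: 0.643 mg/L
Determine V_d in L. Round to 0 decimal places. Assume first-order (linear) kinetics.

404 L

Vd = Dose / C₀ = 260.0 / 0.643 = 404.4 L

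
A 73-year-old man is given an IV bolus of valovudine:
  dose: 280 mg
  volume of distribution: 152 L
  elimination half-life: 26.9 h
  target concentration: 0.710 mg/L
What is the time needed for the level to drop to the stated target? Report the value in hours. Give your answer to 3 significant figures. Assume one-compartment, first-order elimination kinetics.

37.0 h

C₀ = Dose / Vd = 280.0 / 152 = 1.842 mg/L
k = ln2 / t½ = 0.693147 / 26.9 = 0.02577 h⁻¹
t = ln(C₀ / C) / k = ln(1.842 / 0.710) / 0.02577
  = ln(2.594) / 0.02577 = 0.9532 / 0.02577 = 36.99 h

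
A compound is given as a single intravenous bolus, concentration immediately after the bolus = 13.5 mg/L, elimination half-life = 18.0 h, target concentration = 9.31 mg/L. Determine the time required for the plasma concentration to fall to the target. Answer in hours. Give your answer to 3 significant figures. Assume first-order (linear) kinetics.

9.65 h

k = ln2 / t½ = 0.693147 / 18.0 = 0.03851 h⁻¹
t = ln(C₀ / C) / k = ln(13.50 / 9.31) / 0.03851
  = ln(1.450) / 0.03851 = 0.3716 / 0.03851 = 9.649 h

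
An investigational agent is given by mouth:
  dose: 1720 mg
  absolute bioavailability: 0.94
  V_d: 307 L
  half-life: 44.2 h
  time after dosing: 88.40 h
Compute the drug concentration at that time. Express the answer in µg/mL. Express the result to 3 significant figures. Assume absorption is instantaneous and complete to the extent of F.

1.32 µg/mL

Amount reaching circulation = F × Dose = 0.94 × 1720 = 1617 mg
C₀ = F·Dose / Vd = 1617 / 307 = 5.267 mg/L
k = ln2 / t½ = 0.693147 / 44.2 = 0.01568 h⁻¹
t / t½ = 88.40 / 44.2 = 2 half-lives
C = C₀ × (1/2)^2 = 5.267 × 0.2500 = 1.317 mg/L
(1.317 mg/L = 1.317 µg/mL)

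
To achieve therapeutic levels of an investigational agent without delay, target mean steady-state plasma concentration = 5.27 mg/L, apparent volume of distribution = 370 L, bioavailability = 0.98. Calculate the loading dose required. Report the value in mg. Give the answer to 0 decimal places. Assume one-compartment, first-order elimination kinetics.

1990 mg

LD = Css × Vd / F = 5.27 × 370 / 0.98 = 1990 mg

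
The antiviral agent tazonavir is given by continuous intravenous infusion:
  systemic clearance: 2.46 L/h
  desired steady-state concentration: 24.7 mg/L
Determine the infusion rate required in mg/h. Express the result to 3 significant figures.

At steady state, infusion rate R₀ = Css × CL = 24.7 × 2.460 = 60.76 mg/h

60.8 mg/h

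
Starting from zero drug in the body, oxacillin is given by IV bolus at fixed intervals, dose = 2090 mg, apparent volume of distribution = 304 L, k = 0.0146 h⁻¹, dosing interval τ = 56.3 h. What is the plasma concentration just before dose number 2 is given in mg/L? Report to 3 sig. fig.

3.02 mg/L

C₀ per dose = Dose / Vd = 2090 / 304 = 6.875 mg/L
Fraction remaining after one interval: r = e^(−kτ) = e^(−0.01460 × 56.3) = 0.4396
Before dose 2, 1 dose has been given (aged 1τ).
C_trough = C₀ × r = 6.875 × 0.4396 = 3.022 mg/L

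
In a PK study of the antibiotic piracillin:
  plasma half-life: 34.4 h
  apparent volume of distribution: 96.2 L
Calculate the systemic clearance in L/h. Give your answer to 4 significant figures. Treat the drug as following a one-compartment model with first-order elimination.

1.938 L/h

k = ln2 / t½ = 0.693147 / 34.4 = 0.02015 h⁻¹
CL = k × Vd = 0.02015 × 96.2 = 1.938 L/h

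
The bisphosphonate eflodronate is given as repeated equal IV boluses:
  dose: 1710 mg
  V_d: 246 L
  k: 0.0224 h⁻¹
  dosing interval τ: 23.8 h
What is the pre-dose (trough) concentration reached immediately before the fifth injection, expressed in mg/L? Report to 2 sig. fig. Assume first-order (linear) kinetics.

8.7 mg/L

C₀ per dose = Dose / Vd = 1710 / 246 = 6.951 mg/L
Fraction remaining after one interval: r = e^(−kτ) = e^(−0.02240 × 23.8) = 0.5868
Before dose 5, 4 doses have been given (aged 1τ, 2τ, 3τ, 4τ).
C_trough = C₀ × (r + r² + … + r^4) = C₀ × r(1−r^4)/(1−r)
        = 6.951 × 0.5868 × (1 − 0.1186) / (1 − 0.5868) = 8.701 mg/L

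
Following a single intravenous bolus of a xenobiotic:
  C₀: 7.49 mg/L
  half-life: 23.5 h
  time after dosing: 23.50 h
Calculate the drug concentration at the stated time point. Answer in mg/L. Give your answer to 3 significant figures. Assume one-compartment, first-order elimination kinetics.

k = ln2 / t½ = 0.693147 / 23.5 = 0.02950 h⁻¹
t / t½ = 23.50 / 23.5 = 1 half-lives
C = C₀ × (1/2)^1 = 7.490 × 0.5000 = 3.745 mg/L

3.75 mg/L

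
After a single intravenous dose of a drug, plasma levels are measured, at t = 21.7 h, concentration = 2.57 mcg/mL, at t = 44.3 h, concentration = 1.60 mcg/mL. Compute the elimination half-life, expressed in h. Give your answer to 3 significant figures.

33.1 h

k = ln(C₁/C₂) / (t₂ − t₁) = ln(2.57/1.60) / (44.3 − 21.7)
  = 0.4739 / 22.60 = 0.02097 h⁻¹
t½ = ln2 / k = 0.693147 / 0.02097 = 33.05 h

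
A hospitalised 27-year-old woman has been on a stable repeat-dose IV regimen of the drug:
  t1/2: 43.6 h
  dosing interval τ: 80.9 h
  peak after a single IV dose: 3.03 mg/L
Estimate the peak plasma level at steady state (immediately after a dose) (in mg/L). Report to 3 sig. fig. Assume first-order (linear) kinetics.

k = ln2 / t½ = 0.693147 / 43.6 = 0.01590 h⁻¹
e^(−kτ) = e^(−0.01590 × 80.9) = 0.2763
Accumulation ratio R = 1 / (1 − e^(−kτ)) = 1 / (1 − 0.2763) = 1.382
Steady-state peak = C₀ × R = 3.03 × 1.382 = 4.187 mg/L

4.19 mg/L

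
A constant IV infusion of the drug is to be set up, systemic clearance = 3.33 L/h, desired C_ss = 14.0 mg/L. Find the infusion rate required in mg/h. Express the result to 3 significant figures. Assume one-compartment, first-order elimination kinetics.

At steady state, infusion rate R₀ = Css × CL = 14.0 × 3.330 = 46.62 mg/h

46.6 mg/h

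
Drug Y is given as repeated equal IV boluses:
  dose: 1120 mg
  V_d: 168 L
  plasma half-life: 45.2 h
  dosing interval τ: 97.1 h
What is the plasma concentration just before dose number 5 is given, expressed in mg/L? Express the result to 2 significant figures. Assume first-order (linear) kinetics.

1.9 mg/L

C₀ per dose = Dose / Vd = 1120 / 168 = 6.667 mg/L
k = ln2 / t½ = 0.693147 / 45.2 = 0.01534 h⁻¹
Fraction remaining after one interval: r = e^(−kτ) = e^(−0.01534 × 97.1) = 0.2255
Before dose 5, 4 doses have been given (aged 1τ, 2τ, 3τ, 4τ).
C_trough = C₀ × (r + r² + … + r^4) = C₀ × r(1−r^4)/(1−r)
        = 6.667 × 0.2255 × (1 − 0.002586) / (1 − 0.2255) = 1.936 mg/L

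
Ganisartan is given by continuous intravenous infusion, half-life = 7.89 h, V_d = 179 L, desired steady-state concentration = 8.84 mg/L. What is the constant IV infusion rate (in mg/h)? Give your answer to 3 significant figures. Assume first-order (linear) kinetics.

k = ln2 / t½ = 0.693147 / 7.89 = 0.08785 h⁻¹
CL = k × Vd = 0.08785 × 179 = 15.73 L/h
At steady state, infusion rate R₀ = Css × CL = 8.84 × 15.73 = 139.1 mg/h

139 mg/h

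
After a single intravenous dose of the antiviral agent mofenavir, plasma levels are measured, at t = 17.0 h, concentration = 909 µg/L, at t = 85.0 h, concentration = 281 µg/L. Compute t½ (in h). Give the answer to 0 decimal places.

40 h

k = ln(C₁/C₂) / (t₂ − t₁) = ln(909/281) / (85.0 − 17.0)
  = 1.174 / 68.00 = 0.01726 h⁻¹
t½ = ln2 / k = 0.693147 / 0.01726 = 40.16 h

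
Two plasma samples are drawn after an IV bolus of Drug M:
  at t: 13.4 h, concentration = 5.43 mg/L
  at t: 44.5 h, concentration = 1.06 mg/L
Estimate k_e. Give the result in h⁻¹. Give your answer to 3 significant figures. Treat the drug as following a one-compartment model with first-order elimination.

0.0525 h⁻¹

k = ln(C₁/C₂) / (t₂ − t₁) = ln(5.43/1.06) / (44.5 − 13.4)
  = 1.634 / 31.10 = 0.05254 h⁻¹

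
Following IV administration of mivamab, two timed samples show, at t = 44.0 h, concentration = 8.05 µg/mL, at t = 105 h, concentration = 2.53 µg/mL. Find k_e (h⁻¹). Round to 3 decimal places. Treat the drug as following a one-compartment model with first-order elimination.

0.019 h⁻¹

k = ln(C₁/C₂) / (t₂ − t₁) = ln(8.05/2.53) / (105 − 44.0)
  = 1.157 / 61.00 = 0.01897 h⁻¹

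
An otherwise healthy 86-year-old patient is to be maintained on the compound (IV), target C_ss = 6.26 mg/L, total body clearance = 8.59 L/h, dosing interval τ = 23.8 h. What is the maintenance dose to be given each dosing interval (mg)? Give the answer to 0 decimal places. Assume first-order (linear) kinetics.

1280 mg

At steady state, Dose/τ = Css × CL.
Dose = Css × CL × τ = 6.26 × 8.590 × 23.8 = 1280 mg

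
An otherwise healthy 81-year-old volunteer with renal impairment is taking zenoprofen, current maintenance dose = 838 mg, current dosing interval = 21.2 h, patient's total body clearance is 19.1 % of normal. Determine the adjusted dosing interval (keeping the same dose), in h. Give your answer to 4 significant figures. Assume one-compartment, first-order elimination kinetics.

111.0 h

To keep the same average steady-state level, dosing rate must scale with clearance.
CL ratio = 19.1 / 100 = 0.1910
New interval (same dose) = 21.2 / 0.1910 = 111.0 h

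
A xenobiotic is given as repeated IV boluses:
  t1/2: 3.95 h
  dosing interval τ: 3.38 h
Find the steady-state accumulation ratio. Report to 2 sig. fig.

k = ln2 / t½ = 0.693147 / 3.95 = 0.1755 h⁻¹
e^(−kτ) = e^(−0.1755 × 3.38) = 0.5526
Accumulation ratio R = 1 / (1 − e^(−kτ)) = 1 / (1 − 0.5526) = 2.235

2.2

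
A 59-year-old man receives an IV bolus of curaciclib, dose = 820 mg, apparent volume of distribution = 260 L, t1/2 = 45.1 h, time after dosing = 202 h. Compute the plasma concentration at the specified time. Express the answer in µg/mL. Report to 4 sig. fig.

0.1414 µg/mL

C₀ = Dose / Vd = 820.0 / 260 = 3.154 mg/L
k = ln2 / t½ = 0.693147 / 45.1 = 0.01537 h⁻¹
C = C₀ · e^(−k·t) = 3.154 × e^(−0.01537 × 202)
  = 3.154 × 0.04484 = 0.1414 mg/L
(0.1414 mg/L = 0.1414 µg/mL)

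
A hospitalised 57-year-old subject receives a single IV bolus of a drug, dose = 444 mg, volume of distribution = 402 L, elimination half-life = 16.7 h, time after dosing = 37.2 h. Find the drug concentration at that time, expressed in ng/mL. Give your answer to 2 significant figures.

C₀ = Dose / Vd = 444.0 / 402 = 1.104 mg/L
k = ln2 / t½ = 0.693147 / 16.7 = 0.04151 h⁻¹
C = C₀ · e^(−k·t) = 1.104 × e^(−0.04151 × 37.2)
  = 1.104 × 0.2135 = 0.2357 mg/L
Convert: 0.2357 mg/L × 1000 = 235.7 ng/mL

240 ng/mL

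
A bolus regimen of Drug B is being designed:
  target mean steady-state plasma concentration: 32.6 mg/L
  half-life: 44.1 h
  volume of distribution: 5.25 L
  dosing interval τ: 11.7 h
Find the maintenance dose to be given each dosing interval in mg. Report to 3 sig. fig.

k = ln2 / t½ = 0.693147 / 44.1 = 0.01572 h⁻¹
CL = k × Vd = 0.01572 × 5.25 = 0.08253 L/h
At steady state, Dose/τ = Css × CL.
Dose = Css × CL × τ = 32.6 × 0.08253 × 11.7 = 31.48 mg

31.5 mg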